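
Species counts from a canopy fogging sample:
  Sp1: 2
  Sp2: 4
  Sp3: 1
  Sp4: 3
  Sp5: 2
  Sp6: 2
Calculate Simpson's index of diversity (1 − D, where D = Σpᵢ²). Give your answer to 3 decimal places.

0.806

Total N = 2+4+1+3+2+2 = 14, so the proportions are 0.14286, 0.28571, 0.07143, 0.21429, 0.14286, 0.14286 (working shown to 5 dp, full precision carried).
D = 0.14286² + 0.28571² + 0.07143² + 0.21429² + 0.14286² + 0.14286² = 0.02041 + 0.08163 + 0.00510 + 0.04592 + 0.02041 + 0.02041 = 0.19388.
So 1 − D = 0.80612, i.e. 0.806 to 3 decimal places.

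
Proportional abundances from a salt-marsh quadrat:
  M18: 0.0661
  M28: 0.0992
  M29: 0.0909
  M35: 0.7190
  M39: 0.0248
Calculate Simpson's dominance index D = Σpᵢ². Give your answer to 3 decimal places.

D = 0.0661² + 0.0992² + 0.0909² + 0.719² + 0.0248² = 0.00437 + 0.00984 + 0.00826 + 0.51696 + 0.00062 = 0.54005 (working shown to 5 dp, full precision carried).
To 3 decimal places, D = 0.540.

0.540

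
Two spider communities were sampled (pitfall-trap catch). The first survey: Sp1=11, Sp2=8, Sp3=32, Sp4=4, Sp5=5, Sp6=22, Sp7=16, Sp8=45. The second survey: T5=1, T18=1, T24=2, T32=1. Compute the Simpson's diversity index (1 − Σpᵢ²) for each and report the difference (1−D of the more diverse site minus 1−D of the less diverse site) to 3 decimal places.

The first survey: N=143, proportions 0.07692, 0.05594, 0.22378, 0.02797, 0.03497, 0.15385, 0.11189, 0.31469, giving 1−D = 0.80366 (working shown to 5 dp, full precision carried).
The second survey: N=5, proportions 0.2, 0.2, 0.4, 0.2, giving 1−D = 0.72000.
Difference = |0.80366 − 0.72000| = 0.08366, i.e. 0.084 to 3 decimal places.

0.084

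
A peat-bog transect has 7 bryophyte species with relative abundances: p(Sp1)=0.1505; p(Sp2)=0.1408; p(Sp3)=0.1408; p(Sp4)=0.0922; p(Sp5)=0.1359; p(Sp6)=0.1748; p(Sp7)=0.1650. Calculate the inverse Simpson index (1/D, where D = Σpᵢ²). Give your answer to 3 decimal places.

D = 0.1505² + 0.1408² + 0.1408² + 0.0922² + 0.1359² + 0.1748² + 0.165² = 0.0226502 + 0.0198246 + 0.0198246 + 0.0085008 + 0.0184688 + 0.0305550 + 0.0272250 = 0.1470492 (working shown to 7 dp, full precision carried).
So 1/D = 6.80044, i.e. 6.800 to 3 decimal places.

6.800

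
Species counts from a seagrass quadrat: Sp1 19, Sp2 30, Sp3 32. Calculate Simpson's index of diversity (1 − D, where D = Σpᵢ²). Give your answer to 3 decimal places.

Total N = 19+30+32 = 81, so the proportions are 0.23457, 0.37037, 0.39506 (working shown to 5 dp, full precision carried).
D = 0.23457² + 0.37037² + 0.39506² = 0.05502 + 0.13717 + 0.15607 = 0.34827.
So 1 − D = 0.65173, i.e. 0.652 to 3 decimal places.

0.652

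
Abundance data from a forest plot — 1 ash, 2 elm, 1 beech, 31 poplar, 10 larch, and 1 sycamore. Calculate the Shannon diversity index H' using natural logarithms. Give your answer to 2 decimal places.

0.98

Total N = 1+2+1+31+10+1 = 46, so the proportions are 0.0217, 0.0435, 0.0217, 0.6739, 0.2174, 0.0217 (working shown to 4 dp, full precision carried).
Each pᵢ ln pᵢ term: 0.0217×(-3.8286)=-0.0832, 0.0435×(-3.1355)=-0.1363, 0.0217×(-3.8286)=-0.0832, 0.6739×(-0.3947)=-0.2660, 0.2174×(-1.5261)=-0.3318, 0.0217×(-3.8286)=-0.0832.
Sum = -0.9837, so H' = 0.98.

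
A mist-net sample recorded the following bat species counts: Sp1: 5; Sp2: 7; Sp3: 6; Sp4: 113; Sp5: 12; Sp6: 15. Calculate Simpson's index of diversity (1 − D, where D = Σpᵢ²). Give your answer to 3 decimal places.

Total N = 5+7+6+113+12+15 = 158, so the proportions are 0.03165, 0.0443, 0.03797, 0.71519, 0.07595, 0.09494 (working shown to 5 dp, full precision carried).
D = 0.03165² + 0.0443² + 0.03797² + 0.71519² + 0.07595² + 0.09494² = 0.00100 + 0.00196 + 0.00144 + 0.51150 + 0.00577 + 0.00901 = 0.53068.
So 1 − D = 0.46932, i.e. 0.469 to 3 decimal places.

0.469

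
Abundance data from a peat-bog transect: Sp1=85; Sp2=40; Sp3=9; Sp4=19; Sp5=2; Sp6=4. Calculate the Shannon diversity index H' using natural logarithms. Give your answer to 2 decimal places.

Total N = 85+40+9+19+2+4 = 159, so the proportions are 0.5346, 0.2516, 0.0566, 0.1195, 0.0126, 0.0252 (working shown to 4 dp, full precision carried).
Each pᵢ ln pᵢ term: 0.5346×(-0.6263)=-0.3348, 0.2516×(-1.3800)=-0.3472, 0.0566×(-2.8717)=-0.1625, 0.1195×(-2.1245)=-0.2539, 0.0126×(-4.3758)=-0.0550, 0.0252×(-3.6826)=-0.0926.
Sum = -1.2461, so H' = 1.25.

1.25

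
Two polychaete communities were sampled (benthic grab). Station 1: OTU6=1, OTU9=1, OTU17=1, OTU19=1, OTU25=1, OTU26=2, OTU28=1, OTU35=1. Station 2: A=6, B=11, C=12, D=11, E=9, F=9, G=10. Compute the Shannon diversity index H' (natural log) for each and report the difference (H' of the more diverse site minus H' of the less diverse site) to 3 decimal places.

Station 1: N=9, proportions 0.11111, 0.11111, 0.11111, 0.11111, 0.11111, 0.22222, 0.11111, 0.11111, giving H' = 2.04319 (working shown to 5 dp, full precision carried).
Station 2: N=68, proportions 0.08824, 0.16176, 0.17647, 0.16176, 0.13235, 0.13235, 0.14706, giving H' = 1.92687.
Difference = |2.04319 − 1.92687| = 0.11632, i.e. 0.116 to 3 decimal places.

0.116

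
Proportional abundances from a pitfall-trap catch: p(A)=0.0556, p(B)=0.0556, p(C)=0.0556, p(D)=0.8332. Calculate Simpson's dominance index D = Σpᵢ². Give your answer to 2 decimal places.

D = 0.0556² + 0.0556² + 0.0556² + 0.8332² = 0.0031 + 0.0031 + 0.0031 + 0.6942 = 0.7035 (working shown to 4 dp, full precision carried).
To 2 decimal places, D = 0.70.

0.70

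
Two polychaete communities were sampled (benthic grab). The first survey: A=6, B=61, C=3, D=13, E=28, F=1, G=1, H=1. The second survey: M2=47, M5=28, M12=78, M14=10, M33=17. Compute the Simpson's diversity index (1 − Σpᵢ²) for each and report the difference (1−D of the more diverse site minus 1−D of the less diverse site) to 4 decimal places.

The first survey: N=114, proportions 0.0526316, 0.5350877, 0.0263158, 0.1140351, 0.245614, 0.0087719, 0.0087719, 0.0087719, giving 1−D = 0.6366574 (working shown to 7 dp, full precision carried).
The second survey: N=180, proportions 0.2611111, 0.1555556, 0.4333333, 0.0555556, 0.0944444, giving 1−D = 0.7078395.
Difference = |0.6366574 − 0.7078395| = 0.0711821, i.e. 0.0712 to 4 decimal places.

0.0712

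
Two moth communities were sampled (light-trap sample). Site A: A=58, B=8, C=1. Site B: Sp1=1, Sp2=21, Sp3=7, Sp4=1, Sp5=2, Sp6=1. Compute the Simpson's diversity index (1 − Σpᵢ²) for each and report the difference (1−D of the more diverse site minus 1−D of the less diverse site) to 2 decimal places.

0.31

Site A: N=67, proportions 0.8657, 0.1194, 0.0149, giving 1−D = 0.2361 (working shown to 4 dp, full precision carried).
Site B: N=33, proportions 0.0303, 0.6364, 0.2121, 0.0303, 0.0606, 0.0303, giving 1−D = 0.5436.
Difference = |0.2361 − 0.5436| = 0.3075, i.e. 0.31 to 2 decimal places.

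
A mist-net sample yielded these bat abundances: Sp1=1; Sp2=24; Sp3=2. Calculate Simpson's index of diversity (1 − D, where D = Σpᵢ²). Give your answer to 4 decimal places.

Total N = 1+24+2 = 27, so the proportions are 0.037037, 0.888889, 0.074074 (working shown to 6 dp, full precision carried).
D = 0.037037² + 0.888889² + 0.074074² = 0.001372 + 0.790123 + 0.005487 = 0.796982.
So 1 − D = 0.203018, i.e. 0.2030 to 4 decimal places.

0.2030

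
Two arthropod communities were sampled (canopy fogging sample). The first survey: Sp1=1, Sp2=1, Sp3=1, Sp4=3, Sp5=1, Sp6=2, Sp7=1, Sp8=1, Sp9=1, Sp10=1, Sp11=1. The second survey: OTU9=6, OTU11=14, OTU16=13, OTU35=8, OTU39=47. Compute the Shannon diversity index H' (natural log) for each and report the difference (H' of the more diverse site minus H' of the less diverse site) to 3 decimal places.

0.994

The first survey: N=14, proportions 0.07143, 0.07143, 0.07143, 0.21429, 0.07143, 0.14286, 0.07143, 0.07143, 0.07143, 0.07143, 0.07143, giving H' = 2.30462 (working shown to 5 dp, full precision carried).
The second survey: N=88, proportions 0.06818, 0.15909, 0.14773, 0.09091, 0.53409, giving H' = 1.31104.
Difference = |2.30462 − 1.31104| = 0.99358, i.e. 0.994 to 3 decimal places.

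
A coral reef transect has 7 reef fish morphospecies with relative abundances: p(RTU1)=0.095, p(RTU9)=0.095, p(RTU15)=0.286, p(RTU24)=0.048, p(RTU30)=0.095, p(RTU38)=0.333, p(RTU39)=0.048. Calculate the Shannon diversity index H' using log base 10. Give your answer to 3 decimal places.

0.732

Each pᵢ log₁₀ pᵢ term (working shown to 5 dp, full precision carried): 0.095×(-1.02228)=-0.09712, 0.095×(-1.02228)=-0.09712, 0.286×(-0.54363)=-0.15548, 0.048×(-1.31876)=-0.06330, 0.095×(-1.02228)=-0.09712, 0.333×(-0.47756)=-0.15903, 0.048×(-1.31876)=-0.06330.
Sum = -0.73245, so H' = 0.732.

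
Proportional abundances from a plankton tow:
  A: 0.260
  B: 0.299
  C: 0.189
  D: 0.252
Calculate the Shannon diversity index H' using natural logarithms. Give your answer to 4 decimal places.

1.3734

Each pᵢ ln pᵢ term (working shown to 6 dp, full precision carried): 0.26×(-1.347074)=-0.350239, 0.299×(-1.207312)=-0.360986, 0.189×(-1.666008)=-0.314876, 0.252×(-1.378326)=-0.347338.
Sum = -1.373439, so H' = 1.3734.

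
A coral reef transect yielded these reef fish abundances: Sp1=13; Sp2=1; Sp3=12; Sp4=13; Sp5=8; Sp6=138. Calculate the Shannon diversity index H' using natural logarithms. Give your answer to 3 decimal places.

0.933

Total N = 13+1+12+13+8+138 = 185, so the proportions are 0.07027, 0.00541, 0.06486, 0.07027, 0.04324, 0.74595 (working shown to 5 dp, full precision carried).
Each pᵢ ln pᵢ term: 0.07027×(-2.65541)=-0.18660, 0.00541×(-5.22036)=-0.02822, 0.06486×(-2.73545)=-0.17743, 0.07027×(-2.65541)=-0.18660, 0.04324×(-3.14091)=-0.13582, 0.74595×(-0.29310)=-0.21864.
Sum = -0.93331, so H' = 0.933.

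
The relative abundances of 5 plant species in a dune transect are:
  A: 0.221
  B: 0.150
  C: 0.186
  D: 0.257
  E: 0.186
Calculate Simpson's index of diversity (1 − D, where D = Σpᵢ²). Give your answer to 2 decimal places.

D = 0.221² + 0.15² + 0.186² + 0.257² + 0.186² = 0.0488 + 0.0225 + 0.0346 + 0.0660 + 0.0346 = 0.2066 (working shown to 4 dp, full precision carried).
So 1 − D = 0.7934, i.e. 0.79 to 2 decimal places.

0.79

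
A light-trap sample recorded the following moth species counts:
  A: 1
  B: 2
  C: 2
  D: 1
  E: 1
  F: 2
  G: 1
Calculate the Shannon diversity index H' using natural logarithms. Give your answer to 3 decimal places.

Total N = 1+2+2+1+1+2+1 = 10, so the proportions are 0.1, 0.2, 0.2, 0.1, 0.1, 0.2, 0.1 (working shown to 5 dp, full precision carried).
Each pᵢ ln pᵢ term: 0.1×(-2.30259)=-0.23026, 0.2×(-1.60944)=-0.32189, 0.2×(-1.60944)=-0.32189, 0.1×(-2.30259)=-0.23026, 0.1×(-2.30259)=-0.23026, 0.2×(-1.60944)=-0.32189, 0.1×(-2.30259)=-0.23026.
Sum = -1.88670, so H' = 1.887.

1.887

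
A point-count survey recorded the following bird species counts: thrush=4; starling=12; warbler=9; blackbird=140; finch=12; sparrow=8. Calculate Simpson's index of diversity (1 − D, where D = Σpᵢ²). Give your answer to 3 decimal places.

0.414

Total N = 4+12+9+140+12+8 = 185, so the proportions are 0.02162, 0.06486, 0.04865, 0.75676, 0.06486, 0.04324 (working shown to 5 dp, full precision carried).
D = 0.02162² + 0.06486² + 0.04865² + 0.75676² + 0.06486² + 0.04324² = 0.00047 + 0.00421 + 0.00237 + 0.57268 + 0.00421 + 0.00187 = 0.58580.
So 1 − D = 0.41420, i.e. 0.414 to 3 decimal places.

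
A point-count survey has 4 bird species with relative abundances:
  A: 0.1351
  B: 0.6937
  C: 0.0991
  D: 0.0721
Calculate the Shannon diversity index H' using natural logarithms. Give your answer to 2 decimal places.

0.94

Each pᵢ ln pᵢ term (working shown to 4 dp, full precision carried): 0.1351×(-2.0017)=-0.2704, 0.6937×(-0.3657)=-0.2537, 0.0991×(-2.3116)=-0.2291, 0.0721×(-2.6297)=-0.1896.
Sum = -0.9428, so H' = 0.94.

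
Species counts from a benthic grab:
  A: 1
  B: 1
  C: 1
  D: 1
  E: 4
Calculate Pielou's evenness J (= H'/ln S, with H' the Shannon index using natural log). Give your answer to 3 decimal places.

0.861

Total N = 1+1+1+1+4 = 8, so the proportions are 0.125, 0.125, 0.125, 0.125, 0.5 (working shown to 5 dp, full precision carried).
H' = −Σ pᵢ ln pᵢ = −((-0.25993) + (-0.25993) + (-0.25993) + (-0.25993) + (-0.34657)) = 1.38629.
With S = 5 species, ln S = 1.60944, so J = 1.38629/1.60944 = 0.86135, i.e. 0.861 to 3 decimal places.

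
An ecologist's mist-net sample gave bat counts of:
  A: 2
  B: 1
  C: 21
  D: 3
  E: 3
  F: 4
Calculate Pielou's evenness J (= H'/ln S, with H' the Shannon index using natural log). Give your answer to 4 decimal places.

0.6966

Total N = 2+1+21+3+3+4 = 34, so the proportions are 0.058824, 0.029412, 0.617647, 0.088235, 0.088235, 0.117647 (working shown to 6 dp, full precision carried).
H' = −Σ pᵢ ln pᵢ = −((-0.166660) + (-0.103716) + (-0.297606) + (-0.214213) + (-0.214213) + (-0.251772)) = 1.248181.
With S = 6 species, ln S = 1.791759, so J = 1.248181/1.791759 = 0.696623, i.e. 0.6966 to 4 decimal places.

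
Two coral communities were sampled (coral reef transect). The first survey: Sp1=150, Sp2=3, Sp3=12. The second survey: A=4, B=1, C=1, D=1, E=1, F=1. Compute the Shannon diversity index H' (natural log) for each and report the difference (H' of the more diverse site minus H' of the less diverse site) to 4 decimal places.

The first survey: N=165, proportions 0.909091, 0.018182, 0.072727, giving H' = 0.350127 (working shown to 6 dp, full precision carried).
The second survey: N=9, proportions 0.444444, 0.111111, 0.111111, 0.111111, 0.111111, 0.111111, giving H' = 1.581094.
Difference = |0.350127 − 1.581094| = 1.230967, i.e. 1.2310 to 4 decimal places.

1.2310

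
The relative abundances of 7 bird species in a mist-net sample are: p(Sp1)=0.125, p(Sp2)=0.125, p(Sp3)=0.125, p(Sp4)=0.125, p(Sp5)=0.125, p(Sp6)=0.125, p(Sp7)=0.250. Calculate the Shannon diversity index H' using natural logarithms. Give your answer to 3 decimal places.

Each pᵢ ln pᵢ term (working shown to 5 dp, full precision carried): 0.125×(-2.07944)=-0.25993, 0.125×(-2.07944)=-0.25993, 0.125×(-2.07944)=-0.25993, 0.125×(-2.07944)=-0.25993, 0.125×(-2.07944)=-0.25993, 0.125×(-2.07944)=-0.25993, 0.25×(-1.38629)=-0.34657.
Sum = -1.90615, so H' = 1.906.

1.906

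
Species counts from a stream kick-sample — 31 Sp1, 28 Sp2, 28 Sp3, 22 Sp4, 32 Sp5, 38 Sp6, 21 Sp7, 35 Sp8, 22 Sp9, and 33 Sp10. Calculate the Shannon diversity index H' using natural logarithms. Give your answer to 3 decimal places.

2.284

Total N = 31+28+28+22+32+38+21+35+22+33 = 290, so the proportions are 0.1069, 0.09655, 0.09655, 0.07586, 0.11034, 0.13103, 0.07241, 0.12069, 0.07586, 0.11379 (working shown to 5 dp, full precision carried).
Each pᵢ ln pᵢ term: 0.1069×(-2.23589)=-0.23901, 0.09655×(-2.33768)=-0.22571, 0.09655×(-2.33768)=-0.22571, 0.07586×(-2.57884)=-0.19564, 0.11034×(-2.20415)=-0.24322, 0.13103×(-2.03229)=-0.26630, 0.07241×(-2.62536)=-0.19011, 0.12069×(-2.11453)=-0.25520, 0.07586×(-2.57884)=-0.19564, 0.11379×(-2.17337)=-0.24731.
Sum = -2.28384, so H' = 2.284.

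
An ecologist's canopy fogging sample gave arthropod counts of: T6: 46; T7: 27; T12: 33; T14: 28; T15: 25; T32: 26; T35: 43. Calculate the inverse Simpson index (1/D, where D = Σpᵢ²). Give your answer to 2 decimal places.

Total N = 46+27+33+28+25+26+43 = 228, so the proportions are 0.201754, 0.118421, 0.144737, 0.122807, 0.109649, 0.114035, 0.188596 (working shown to 6 dp, full precision carried).
D = 0.201754² + 0.118421² + 0.144737² + 0.122807² + 0.109649² + 0.114035² + 0.188596² = 0.040705 + 0.014024 + 0.020949 + 0.015082 + 0.012023 + 0.013004 + 0.035569 = 0.151354.
So 1/D = 6.6070, i.e. 6.61 to 2 decimal places.

6.61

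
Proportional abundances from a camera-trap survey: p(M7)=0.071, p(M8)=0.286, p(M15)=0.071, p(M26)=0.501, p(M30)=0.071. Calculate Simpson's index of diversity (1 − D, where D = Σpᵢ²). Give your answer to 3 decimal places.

0.652

D = 0.071² + 0.286² + 0.071² + 0.501² + 0.071² = 0.00504 + 0.08180 + 0.00504 + 0.25100 + 0.00504 = 0.34792 (working shown to 5 dp, full precision carried).
So 1 − D = 0.65208, i.e. 0.652 to 3 decimal places.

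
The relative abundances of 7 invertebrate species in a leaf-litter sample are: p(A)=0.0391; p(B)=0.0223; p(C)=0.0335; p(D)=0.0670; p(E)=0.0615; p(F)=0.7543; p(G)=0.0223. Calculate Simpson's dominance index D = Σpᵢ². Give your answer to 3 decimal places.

0.581

D = 0.0391² + 0.0223² + 0.0335² + 0.067² + 0.0615² + 0.7543² + 0.0223² = 0.00153 + 0.00050 + 0.00112 + 0.00449 + 0.00378 + 0.56897 + 0.00050 = 0.58089 (working shown to 5 dp, full precision carried).
To 3 decimal places, D = 0.581.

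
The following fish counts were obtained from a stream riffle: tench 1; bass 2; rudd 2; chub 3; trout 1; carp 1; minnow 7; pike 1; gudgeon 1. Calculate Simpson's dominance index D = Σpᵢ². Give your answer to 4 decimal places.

Total N = 1+2+2+3+1+1+7+1+1 = 19, so the proportions are 0.052632, 0.105263, 0.105263, 0.157895, 0.052632, 0.052632, 0.368421, 0.052632, 0.052632 (working shown to 6 dp, full precision carried).
D = 0.052632² + 0.105263² + 0.105263² + 0.157895² + 0.052632² + 0.052632² + 0.368421² + 0.052632² + 0.052632² = 0.002770 + 0.011080 + 0.011080 + 0.024931 + 0.002770 + 0.002770 + 0.135734 + 0.002770 + 0.002770 = 0.196676.
To 4 decimal places, D = 0.1967.

0.1967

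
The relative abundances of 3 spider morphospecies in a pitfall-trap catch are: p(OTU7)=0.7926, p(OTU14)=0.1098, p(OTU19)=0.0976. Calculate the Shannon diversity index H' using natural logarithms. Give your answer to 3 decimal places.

0.654

Each pᵢ ln pᵢ term (working shown to 5 dp, full precision carried): 0.7926×(-0.23244)=-0.18423, 0.1098×(-2.20909)=-0.24256, 0.0976×(-2.32688)=-0.22710.
Sum = -0.65389, so H' = 0.654.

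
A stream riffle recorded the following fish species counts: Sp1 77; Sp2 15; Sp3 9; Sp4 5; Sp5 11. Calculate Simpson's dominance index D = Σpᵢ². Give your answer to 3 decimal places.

Total N = 77+15+9+5+11 = 117, so the proportions are 0.65812, 0.12821, 0.07692, 0.04274, 0.09402 (working shown to 5 dp, full precision carried).
D = 0.65812² + 0.12821² + 0.07692² + 0.04274² + 0.09402² = 0.43312 + 0.01644 + 0.00592 + 0.00183 + 0.00884 = 0.46614.
To 3 decimal places, D = 0.466.

0.466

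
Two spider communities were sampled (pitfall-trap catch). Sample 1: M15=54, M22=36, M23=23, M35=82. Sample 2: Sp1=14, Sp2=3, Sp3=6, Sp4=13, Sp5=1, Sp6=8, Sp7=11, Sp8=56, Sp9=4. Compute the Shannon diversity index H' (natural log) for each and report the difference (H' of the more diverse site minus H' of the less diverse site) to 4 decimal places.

0.3808

Sample 1: N=195, proportions 0.276923, 0.184615, 0.117949, 0.420513, giving H' = 1.283876 (working shown to 6 dp, full precision carried).
Sample 2: N=116, proportions 0.12069, 0.025862, 0.051724, 0.112069, 0.008621, 0.068966, 0.094828, 0.482759, 0.034483, giving H' = 1.664670.
Difference = |1.283876 − 1.664670| = 0.380794, i.e. 0.3808 to 4 decimal places.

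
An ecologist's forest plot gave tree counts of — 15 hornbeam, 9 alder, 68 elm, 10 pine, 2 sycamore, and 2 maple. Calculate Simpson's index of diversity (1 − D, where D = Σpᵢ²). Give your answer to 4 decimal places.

Total N = 15+9+68+10+2+2 = 106, so the proportions are 0.141509, 0.084906, 0.641509, 0.09434, 0.018868, 0.018868 (working shown to 6 dp, full precision carried).
D = 0.141509² + 0.084906² + 0.641509² + 0.09434² + 0.018868² + 0.018868² = 0.020025 + 0.007209 + 0.411534 + 0.008900 + 0.000356 + 0.000356 = 0.448380.
So 1 − D = 0.551620, i.e. 0.5516 to 4 decimal places.

0.5516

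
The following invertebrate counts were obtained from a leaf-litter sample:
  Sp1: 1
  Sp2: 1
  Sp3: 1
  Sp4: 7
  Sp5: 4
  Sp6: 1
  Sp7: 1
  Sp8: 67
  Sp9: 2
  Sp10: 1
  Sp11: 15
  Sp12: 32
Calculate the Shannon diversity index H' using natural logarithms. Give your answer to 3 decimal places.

1.478

Total N = 1+1+1+7+4+1+1+67+2+1+15+32 = 133, so the proportions are 0.00752, 0.00752, 0.00752, 0.05263, 0.03008, 0.00752, 0.00752, 0.50376, 0.01504, 0.00752, 0.11278, 0.2406 (working shown to 5 dp, full precision carried).
Each pᵢ ln pᵢ term: 0.00752×(-4.89035)=-0.03677, 0.00752×(-4.89035)=-0.03677, 0.00752×(-4.89035)=-0.03677, 0.05263×(-2.94444)=-0.15497, 0.03008×(-3.50405)=-0.10539, 0.00752×(-4.89035)=-0.03677, 0.00752×(-4.89035)=-0.03677, 0.50376×(-0.68566)=-0.34541, 0.01504×(-4.19720)=-0.06312, 0.00752×(-4.89035)=-0.03677, 0.11278×(-2.18230)=-0.24612, 0.2406×(-1.42461)=-0.34276.
Sum = -1.47838, so H' = 1.478.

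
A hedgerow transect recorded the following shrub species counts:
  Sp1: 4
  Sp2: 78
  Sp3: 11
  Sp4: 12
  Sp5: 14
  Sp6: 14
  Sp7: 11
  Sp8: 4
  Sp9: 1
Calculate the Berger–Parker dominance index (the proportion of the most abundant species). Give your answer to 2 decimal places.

Total N = 4+78+11+12+14+14+11+4+1 = 149, so the proportions are 0.0268, 0.5235, 0.0738, 0.0805, 0.094, 0.094, 0.0738, 0.0268, 0.0067 (working shown to 4 dp, full precision carried).
The largest proportion is 0.5235, i.e. d = 0.52 to 2 decimal places.

0.52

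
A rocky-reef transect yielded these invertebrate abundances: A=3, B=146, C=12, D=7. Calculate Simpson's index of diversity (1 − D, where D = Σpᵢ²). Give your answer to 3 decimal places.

0.238

Total N = 3+146+12+7 = 168, so the proportions are 0.01786, 0.86905, 0.07143, 0.04167 (working shown to 5 dp, full precision carried).
D = 0.01786² + 0.86905² + 0.07143² + 0.04167² = 0.00032 + 0.75524 + 0.00510 + 0.00174 = 0.76240.
So 1 − D = 0.23760, i.e. 0.238 to 3 decimal places.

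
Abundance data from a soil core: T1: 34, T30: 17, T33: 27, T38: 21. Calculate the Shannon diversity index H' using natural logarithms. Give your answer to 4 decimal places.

Total N = 34+17+27+21 = 99, so the proportions are 0.343434, 0.171717, 0.272727, 0.212121 (working shown to 6 dp, full precision carried).
Each pᵢ ln pᵢ term: 0.343434×(-1.068759)=-0.367049, 0.171717×(-1.761907)=-0.302550, 0.272727×(-1.299283)=-0.354350, 0.212121×(-1.550597)=-0.328915.
Sum = -1.352863, so H' = 1.3529.

1.3529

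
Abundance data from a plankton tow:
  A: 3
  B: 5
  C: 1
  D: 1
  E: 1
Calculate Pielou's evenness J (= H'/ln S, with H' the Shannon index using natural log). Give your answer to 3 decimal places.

Total N = 3+5+1+1+1 = 11, so the proportions are 0.27273, 0.45455, 0.09091, 0.09091, 0.09091 (working shown to 5 dp, full precision carried).
H' = −Σ pᵢ ln pᵢ = −((-0.35435) + (-0.35839) + (-0.21799) + (-0.21799) + (-0.21799)) = 1.36671.
With S = 5 species, ln S = 1.60944, so J = 1.36671/1.60944 = 0.84919, i.e. 0.849 to 3 decimal places.

0.849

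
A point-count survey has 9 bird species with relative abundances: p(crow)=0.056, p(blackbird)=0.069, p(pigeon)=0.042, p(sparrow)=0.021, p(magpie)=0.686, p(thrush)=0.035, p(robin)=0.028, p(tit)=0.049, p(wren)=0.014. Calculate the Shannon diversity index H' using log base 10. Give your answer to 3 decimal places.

Each pᵢ log₁₀ pᵢ term (working shown to 5 dp, full precision carried): 0.056×(-1.25181)=-0.07010, 0.069×(-1.16115)=-0.08012, 0.042×(-1.37675)=-0.05782, 0.021×(-1.67778)=-0.03523, 0.686×(-0.16368)=-0.11228, 0.035×(-1.45593)=-0.05096, 0.028×(-1.55284)=-0.04348, 0.049×(-1.30980)=-0.06418, 0.014×(-1.85387)=-0.02595.
Sum = -0.54013, so H' = 0.540.

0.540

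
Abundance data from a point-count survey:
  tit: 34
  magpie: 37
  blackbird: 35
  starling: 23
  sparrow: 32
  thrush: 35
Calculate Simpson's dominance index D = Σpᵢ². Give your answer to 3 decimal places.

0.170

Total N = 34+37+35+23+32+35 = 196, so the proportions are 0.17347, 0.18878, 0.17857, 0.11735, 0.16327, 0.17857 (working shown to 5 dp, full precision carried).
D = 0.17347² + 0.18878² + 0.17857² + 0.11735² + 0.16327² + 0.17857² = 0.03009 + 0.03564 + 0.03189 + 0.01377 + 0.02666 + 0.03189 = 0.16993.
To 3 decimal places, D = 0.170.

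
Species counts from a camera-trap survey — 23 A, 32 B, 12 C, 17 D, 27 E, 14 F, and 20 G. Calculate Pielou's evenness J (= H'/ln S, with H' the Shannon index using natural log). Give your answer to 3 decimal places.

Total N = 23+32+12+17+27+14+20 = 145, so the proportions are 0.15862, 0.22069, 0.08276, 0.11724, 0.18621, 0.09655, 0.13793 (working shown to 5 dp, full precision carried).
H' = −Σ pᵢ ln pᵢ = −((-0.29206) + (-0.33346) + (-0.20622) + (-0.25131) + (-0.31299) + (-0.22571) + (-0.27324)) = 1.89499.
With S = 7 species, ln S = 1.94591, so J = 1.89499/1.94591 = 0.97383, i.e. 0.974 to 3 decimal places.

0.974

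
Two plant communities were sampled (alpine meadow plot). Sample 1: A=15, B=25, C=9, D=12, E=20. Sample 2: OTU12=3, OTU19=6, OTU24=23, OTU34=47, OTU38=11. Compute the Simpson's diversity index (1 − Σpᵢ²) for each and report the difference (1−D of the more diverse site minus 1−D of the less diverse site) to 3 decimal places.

Sample 1: N=81, proportions 0.18519, 0.30864, 0.11111, 0.14815, 0.24691, giving 1−D = 0.77519 (working shown to 5 dp, full precision carried).
Sample 2: N=90, proportions 0.03333, 0.06667, 0.25556, 0.52222, 0.12222, giving 1−D = 0.64148.
Difference = |0.77519 − 0.64148| = 0.13371, i.e. 0.134 to 3 decimal places.

0.134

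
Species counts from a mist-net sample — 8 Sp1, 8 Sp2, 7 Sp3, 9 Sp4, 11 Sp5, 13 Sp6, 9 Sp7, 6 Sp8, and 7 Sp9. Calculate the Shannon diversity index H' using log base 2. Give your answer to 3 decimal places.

3.131

Total N = 8+8+7+9+11+13+9+6+7 = 78, so the proportions are 0.10256, 0.10256, 0.08974, 0.11538, 0.14103, 0.16667, 0.11538, 0.07692, 0.08974 (working shown to 5 dp, full precision carried).
Each pᵢ log₂ pᵢ term: 0.10256×(-3.28540)=-0.33696, 0.10256×(-3.28540)=-0.33696, 0.08974×(-3.47805)=-0.31213, 0.11538×(-3.11548)=-0.35948, 0.14103×(-2.82597)=-0.39853, 0.16667×(-2.58496)=-0.43083, 0.11538×(-3.11548)=-0.35948, 0.07692×(-3.70044)=-0.28465, 0.08974×(-3.47805)=-0.31213.
Sum = -3.13116, so H' = 3.131.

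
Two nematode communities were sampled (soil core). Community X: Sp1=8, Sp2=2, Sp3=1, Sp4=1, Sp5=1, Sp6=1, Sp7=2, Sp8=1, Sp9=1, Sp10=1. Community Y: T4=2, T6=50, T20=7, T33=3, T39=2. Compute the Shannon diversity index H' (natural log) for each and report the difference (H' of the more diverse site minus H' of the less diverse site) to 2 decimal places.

Community X: N=19, proportions 0.4211, 0.1053, 0.0526, 0.0526, 0.0526, 0.0526, 0.1053, 0.0526, 0.0526, 0.0526, giving H' = 1.9230 (working shown to 4 dp, full precision carried).
Community Y: N=64, proportions 0.0312, 0.7812, 0.1094, 0.0469, 0.0312, giving H' = 0.7950.
Difference = |1.9230 − 0.7950| = 1.1280, i.e. 1.13 to 2 decimal places.

1.13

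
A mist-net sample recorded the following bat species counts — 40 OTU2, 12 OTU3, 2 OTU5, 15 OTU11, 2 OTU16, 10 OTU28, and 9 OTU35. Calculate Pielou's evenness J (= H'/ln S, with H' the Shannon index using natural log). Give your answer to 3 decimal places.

Total N = 40+12+2+15+2+10+9 = 90, so the proportions are 0.44444, 0.13333, 0.02222, 0.16667, 0.02222, 0.11111, 0.1 (working shown to 5 dp, full precision carried).
H' = −Σ pᵢ ln pᵢ = −((-0.36041) + (-0.26865) + (-0.08459) + (-0.29863) + (-0.08459) + (-0.24414) + (-0.23026)) = 1.57127.
With S = 7 species, ln S = 1.94591, so J = 1.57127/1.94591 = 0.80747, i.e. 0.807 to 3 decimal places.

0.807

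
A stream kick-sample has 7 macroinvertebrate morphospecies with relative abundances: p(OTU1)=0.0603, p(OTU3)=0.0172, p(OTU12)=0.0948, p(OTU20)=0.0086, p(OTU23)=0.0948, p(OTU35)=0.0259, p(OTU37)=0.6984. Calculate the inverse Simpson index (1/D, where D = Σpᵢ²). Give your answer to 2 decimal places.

D = 0.0603² + 0.0172² + 0.0948² + 0.0086² + 0.0948² + 0.0259² + 0.6984² = 0.00364 + 0.00030 + 0.00899 + 0.00007 + 0.00899 + 0.00067 + 0.48776 = 0.51041 (working shown to 5 dp, full precision carried).
So 1/D = 1.9592, i.e. 1.96 to 2 decimal places.

1.96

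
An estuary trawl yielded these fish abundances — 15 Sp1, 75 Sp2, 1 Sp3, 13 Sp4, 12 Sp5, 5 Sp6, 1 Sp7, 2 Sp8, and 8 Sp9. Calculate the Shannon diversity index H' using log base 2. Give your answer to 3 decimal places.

Total N = 15+75+1+13+12+5+1+2+8 = 132, so the proportions are 0.11364, 0.56818, 0.00758, 0.09848, 0.09091, 0.03788, 0.00758, 0.01515, 0.06061 (working shown to 5 dp, full precision carried).
Each pᵢ log₂ pᵢ term: 0.11364×(-3.13750)=-0.35653, 0.56818×(-0.81558)=-0.46340, 0.00758×(-7.04439)=-0.05337, 0.09848×(-3.34395)=-0.32933, 0.09091×(-3.45943)=-0.31449, 0.03788×(-4.72247)=-0.17888, 0.00758×(-7.04439)=-0.05337, 0.01515×(-6.04439)=-0.09158, 0.06061×(-4.04439)=-0.24511.
Sum = -2.08606, so H' = 2.086.

2.086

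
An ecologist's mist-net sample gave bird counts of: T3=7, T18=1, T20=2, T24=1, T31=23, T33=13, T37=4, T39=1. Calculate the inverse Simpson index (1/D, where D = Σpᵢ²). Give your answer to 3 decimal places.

3.512

Total N = 7+1+2+1+23+13+4+1 = 52, so the proportions are 0.1346154, 0.0192308, 0.0384615, 0.0192308, 0.4423077, 0.25, 0.0769231, 0.0192308 (working shown to 7 dp, full precision carried).
D = 0.1346154² + 0.0192308² + 0.0384615² + 0.0192308² + 0.4423077² + 0.25² + 0.0769231² + 0.0192308² = 0.0181213 + 0.0003698 + 0.0014793 + 0.0003698 + 0.1956361 + 0.0625000 + 0.0059172 + 0.0003698 = 0.2847633.
So 1/D = 3.51169, i.e. 3.512 to 3 decimal places.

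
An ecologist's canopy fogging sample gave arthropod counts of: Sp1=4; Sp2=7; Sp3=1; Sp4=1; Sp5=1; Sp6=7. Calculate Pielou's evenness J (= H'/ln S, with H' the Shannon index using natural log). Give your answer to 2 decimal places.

0.83

Total N = 4+7+1+1+1+7 = 21, so the proportions are 0.1905, 0.3333, 0.0476, 0.0476, 0.0476, 0.3333 (working shown to 4 dp, full precision carried).
H' = −Σ pᵢ ln pᵢ = −((-0.3159) + (-0.3662) + (-0.1450) + (-0.1450) + (-0.1450) + (-0.3662)) = 1.4832.
With S = 6 species, ln S = 1.7918, so J = 1.4832/1.7918 = 0.8278, i.e. 0.83 to 2 decimal places.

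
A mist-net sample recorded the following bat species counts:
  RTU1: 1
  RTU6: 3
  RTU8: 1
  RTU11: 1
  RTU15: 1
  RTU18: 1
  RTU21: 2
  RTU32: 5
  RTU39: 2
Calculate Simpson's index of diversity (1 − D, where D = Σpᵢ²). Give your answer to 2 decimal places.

Total N = 1+3+1+1+1+1+2+5+2 = 17, so the proportions are 0.0588, 0.1765, 0.0588, 0.0588, 0.0588, 0.0588, 0.1176, 0.2941, 0.1176 (working shown to 4 dp, full precision carried).
D = 0.0588² + 0.1765² + 0.0588² + 0.0588² + 0.0588² + 0.0588² + 0.1176² + 0.2941² + 0.1176² = 0.0035 + 0.0311 + 0.0035 + 0.0035 + 0.0035 + 0.0035 + 0.0138 + 0.0865 + 0.0138 = 0.1626.
So 1 − D = 0.8374, i.e. 0.84 to 2 decimal places.

0.84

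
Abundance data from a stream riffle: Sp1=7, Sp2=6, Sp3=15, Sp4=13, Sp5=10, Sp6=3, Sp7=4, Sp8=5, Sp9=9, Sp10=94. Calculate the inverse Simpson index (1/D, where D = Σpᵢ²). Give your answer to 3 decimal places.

2.887

Total N = 7+6+15+13+10+3+4+5+9+94 = 166, so the proportions are 0.042169, 0.036145, 0.090361, 0.078313, 0.060241, 0.018072, 0.024096, 0.03012, 0.054217, 0.566265 (working shown to 6 dp, full precision carried).
D = 0.042169² + 0.036145² + 0.090361² + 0.078313² + 0.060241² + 0.018072² + 0.024096² + 0.03012² + 0.054217² + 0.566265² = 0.001778 + 0.001306 + 0.008165 + 0.006133 + 0.003629 + 0.000327 + 0.000581 + 0.000907 + 0.002939 + 0.320656 = 0.346422.
So 1/D = 2.88665, i.e. 2.887 to 3 decimal places.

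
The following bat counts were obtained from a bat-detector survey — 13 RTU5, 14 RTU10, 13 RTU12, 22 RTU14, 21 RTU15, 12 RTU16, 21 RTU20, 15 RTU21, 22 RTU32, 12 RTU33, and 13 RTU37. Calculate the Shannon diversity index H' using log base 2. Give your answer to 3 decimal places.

Total N = 13+14+13+22+21+12+21+15+22+12+13 = 178, so the proportions are 0.07303, 0.07865, 0.07303, 0.1236, 0.11798, 0.06742, 0.11798, 0.08427, 0.1236, 0.06742, 0.07303 (working shown to 5 dp, full precision carried).
Each pᵢ log₂ pᵢ term: 0.07303×(-3.77529)=-0.27572, 0.07865×(-3.66838)=-0.28852, 0.07303×(-3.77529)=-0.27572, 0.1236×(-3.01630)=-0.37280, 0.11798×(-3.08342)=-0.36377, 0.06742×(-3.89077)=-0.26230, 0.11798×(-3.08342)=-0.36377, 0.08427×(-3.56884)=-0.30075, 0.1236×(-3.01630)=-0.37280, 0.06742×(-3.89077)=-0.26230, 0.07303×(-3.77529)=-0.27572.
Sum = -3.41419, so H' = 3.414.

3.414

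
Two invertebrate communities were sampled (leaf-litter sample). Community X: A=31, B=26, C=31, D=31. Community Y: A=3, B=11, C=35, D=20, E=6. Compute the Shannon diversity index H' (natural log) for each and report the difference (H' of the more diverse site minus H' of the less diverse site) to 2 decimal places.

Community X: N=119, proportions 0.2605, 0.2185, 0.2605, 0.2605, giving H' = 1.3836 (working shown to 4 dp, full precision carried).
Community Y: N=75, proportions 0.04, 0.1467, 0.4667, 0.2667, 0.08, giving H' = 1.3205.
Difference = |1.3836 − 1.3205| = 0.0631, i.e. 0.06 to 2 decimal places.

0.06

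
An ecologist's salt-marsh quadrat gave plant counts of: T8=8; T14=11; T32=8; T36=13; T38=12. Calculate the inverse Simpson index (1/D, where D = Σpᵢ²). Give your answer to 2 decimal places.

Total N = 8+11+8+13+12 = 52, so the proportions are 0.153846, 0.211538, 0.153846, 0.25, 0.230769 (working shown to 6 dp, full precision carried).
D = 0.153846² + 0.211538² + 0.153846² + 0.25² + 0.230769² = 0.023669 + 0.044749 + 0.023669 + 0.062500 + 0.053254 = 0.207840.
So 1/D = 4.8114, i.e. 4.81 to 2 decimal places.

4.81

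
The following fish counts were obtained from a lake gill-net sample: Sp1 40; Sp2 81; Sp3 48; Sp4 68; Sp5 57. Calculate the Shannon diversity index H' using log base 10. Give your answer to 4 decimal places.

0.6858

Total N = 40+81+48+68+57 = 294, so the proportions are 0.136054, 0.27551, 0.163265, 0.231293, 0.193878 (working shown to 6 dp, full precision carried).
Each pᵢ log₁₀ pᵢ term: 0.136054×(-0.866287)=-0.117862, 0.27551×(-0.559862)=-0.154248, 0.163265×(-0.787106)=-0.128507, 0.231293×(-0.635838)=-0.147065, 0.193878×(-0.712472)=-0.138132.
Sum = -0.685814, so H' = 0.6858.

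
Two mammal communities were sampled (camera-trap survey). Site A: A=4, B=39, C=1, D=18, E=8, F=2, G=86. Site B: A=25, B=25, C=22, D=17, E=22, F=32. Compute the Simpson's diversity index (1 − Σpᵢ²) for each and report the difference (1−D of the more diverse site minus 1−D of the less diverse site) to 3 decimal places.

0.201

Site A: N=158, proportions 0.0253165, 0.2468354, 0.0063291, 0.1139241, 0.0506329, 0.0126582, 0.5443038, giving 1−D = 0.6264220 (working shown to 7 dp, full precision carried).
Site B: N=143, proportions 0.1748252, 0.1748252, 0.1538462, 0.1188811, 0.1538462, 0.2237762, giving 1−D = 0.8273265.
Difference = |0.6264220 − 0.8273265| = 0.2009045, i.e. 0.201 to 3 decimal places.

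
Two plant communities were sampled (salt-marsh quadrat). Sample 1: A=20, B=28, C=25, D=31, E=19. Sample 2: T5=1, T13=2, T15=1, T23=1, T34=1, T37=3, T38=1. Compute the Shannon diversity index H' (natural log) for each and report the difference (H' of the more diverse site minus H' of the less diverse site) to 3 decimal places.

Sample 1: N=123, proportions 0.1626, 0.22764, 0.20325, 0.25203, 0.15447, giving H' = 1.59197 (working shown to 5 dp, full precision carried).
Sample 2: N=10, proportions 0.1, 0.2, 0.1, 0.1, 0.1, 0.3, 0.1, giving H' = 1.83437.
Difference = |1.59197 − 1.83437| = 0.24240, i.e. 0.242 to 3 decimal places.

0.242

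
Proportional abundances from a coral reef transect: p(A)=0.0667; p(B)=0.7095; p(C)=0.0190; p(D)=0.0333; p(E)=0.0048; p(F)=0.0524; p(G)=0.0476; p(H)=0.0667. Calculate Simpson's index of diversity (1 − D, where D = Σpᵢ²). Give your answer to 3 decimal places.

0.481

D = 0.0667² + 0.7095² + 0.019² + 0.0333² + 0.0048² + 0.0524² + 0.0476² + 0.0667² = 0.00445 + 0.50339 + 0.00036 + 0.00111 + 0.00002 + 0.00275 + 0.00227 + 0.00445 = 0.51879 (working shown to 5 dp, full precision carried).
So 1 − D = 0.48121, i.e. 0.481 to 3 decimal places.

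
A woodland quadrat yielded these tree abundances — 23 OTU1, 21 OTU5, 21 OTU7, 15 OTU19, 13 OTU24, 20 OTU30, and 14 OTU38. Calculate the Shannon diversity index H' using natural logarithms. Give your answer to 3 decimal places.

Total N = 23+21+21+15+13+20+14 = 127, so the proportions are 0.1811, 0.16535, 0.16535, 0.11811, 0.10236, 0.15748, 0.11024 (working shown to 5 dp, full precision carried).
Each pᵢ ln pᵢ term: 0.1811×(-1.70869)=-0.30945, 0.16535×(-1.79966)=-0.29758, 0.16535×(-1.79966)=-0.29758, 0.11811×(-2.13614)=-0.25230, 0.10236×(-2.27924)=-0.23331, 0.15748×(-1.84845)=-0.29110, 0.11024×(-2.20513)=-0.24309.
Sum = -1.92440, so H' = 1.924.

1.924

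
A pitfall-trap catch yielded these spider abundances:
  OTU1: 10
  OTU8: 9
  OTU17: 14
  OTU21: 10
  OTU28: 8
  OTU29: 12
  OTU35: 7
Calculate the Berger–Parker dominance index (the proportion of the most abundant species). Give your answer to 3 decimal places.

Total N = 10+9+14+10+8+12+7 = 70, so the proportions are 0.14286, 0.12857, 0.2, 0.14286, 0.11429, 0.17143, 0.1 (working shown to 5 dp, full precision carried).
The largest proportion is 0.2, i.e. d = 0.200 to 3 decimal places.

0.200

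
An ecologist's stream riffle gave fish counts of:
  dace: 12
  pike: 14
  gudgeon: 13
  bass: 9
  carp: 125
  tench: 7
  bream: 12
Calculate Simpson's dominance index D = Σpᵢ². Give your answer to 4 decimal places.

Total N = 12+14+13+9+125+7+12 = 192, so the proportions are 0.0625, 0.072917, 0.067708, 0.046875, 0.651042, 0.036458, 0.0625 (working shown to 6 dp, full precision carried).
D = 0.0625² + 0.072917² + 0.067708² + 0.046875² + 0.651042² + 0.036458² + 0.0625² = 0.003906 + 0.005317 + 0.004584 + 0.002197 + 0.423855 + 0.001329 + 0.003906 = 0.445095.
To 4 decimal places, D = 0.4451.

0.4451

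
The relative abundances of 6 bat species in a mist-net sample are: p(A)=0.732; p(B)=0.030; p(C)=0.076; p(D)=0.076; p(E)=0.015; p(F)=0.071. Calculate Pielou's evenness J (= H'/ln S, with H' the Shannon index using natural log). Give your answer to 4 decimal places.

0.5448

H' = −Σ pᵢ ln pᵢ = −((-0.228366) + (-0.105197) + (-0.195854) + (-0.195854) + (-0.062996) + (-0.187800)) = 0.976066 (working shown to 6 dp, full precision carried).
With S = 6 species, ln S = 1.791759, so J = 0.976066/1.791759 = 0.544753, i.e. 0.5448 to 4 decimal places.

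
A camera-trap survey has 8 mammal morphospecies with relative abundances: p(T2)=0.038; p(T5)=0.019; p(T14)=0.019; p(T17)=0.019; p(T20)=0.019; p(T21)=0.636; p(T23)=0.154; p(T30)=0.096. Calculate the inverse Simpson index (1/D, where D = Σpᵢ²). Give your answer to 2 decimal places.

D = 0.038² + 0.019² + 0.019² + 0.019² + 0.019² + 0.636² + 0.154² + 0.096² = 0.00144 + 0.00036 + 0.00036 + 0.00036 + 0.00036 + 0.40450 + 0.02372 + 0.00922 = 0.44032 (working shown to 5 dp, full precision carried).
So 1/D = 2.2711, i.e. 2.27 to 2 decimal places.

2.27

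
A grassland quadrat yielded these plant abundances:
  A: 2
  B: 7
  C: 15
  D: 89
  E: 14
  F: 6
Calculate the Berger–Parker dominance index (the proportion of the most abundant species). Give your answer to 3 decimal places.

Total N = 2+7+15+89+14+6 = 133, so the proportions are 0.01504, 0.05263, 0.11278, 0.66917, 0.10526, 0.04511 (working shown to 5 dp, full precision carried).
The largest proportion is 0.66917, i.e. d = 0.669 to 3 decimal places.

0.669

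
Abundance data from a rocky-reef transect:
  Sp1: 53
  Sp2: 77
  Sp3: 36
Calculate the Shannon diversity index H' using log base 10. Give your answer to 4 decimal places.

Total N = 53+77+36 = 166, so the proportions are 0.319277, 0.463855, 0.216867 (working shown to 6 dp, full precision carried).
Each pᵢ log₁₀ pᵢ term: 0.319277×(-0.495832)=-0.158308, 0.463855×(-0.333617)=-0.154750, 0.216867×(-0.663806)=-0.143958.
Sum = -0.457016, so H' = 0.4570.

0.4570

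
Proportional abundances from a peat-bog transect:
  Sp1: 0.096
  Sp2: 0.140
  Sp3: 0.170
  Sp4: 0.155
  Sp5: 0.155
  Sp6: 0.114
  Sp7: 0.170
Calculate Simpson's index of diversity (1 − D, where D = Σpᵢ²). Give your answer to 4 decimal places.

0.8523

D = 0.096² + 0.14² + 0.17² + 0.155² + 0.155² + 0.114² + 0.17² = 0.009216 + 0.019600 + 0.028900 + 0.024025 + 0.024025 + 0.012996 + 0.028900 = 0.147662 (working shown to 6 dp, full precision carried).
So 1 − D = 0.852338, i.e. 0.8523 to 4 decimal places.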